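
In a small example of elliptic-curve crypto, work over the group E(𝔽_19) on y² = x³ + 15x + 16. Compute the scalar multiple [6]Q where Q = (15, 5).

(4, 8)

Repeated addition: build up to 6Q.
2Q: tangent at (15, 5): λ = (3·15² + 15)/(2·5) ≡ 6/10. 10⁻¹ ≡ 2 (mod 19), so λ ≡ 6·2 ≡ 12.
  x = λ² - 15 - 15 = 144 - 30 ≡ 0; y = λ·(15 - 0) - 5 ≡ 4. → (0, 4)
3Q: (0, 4) + (15, 5). λ = (5 - 4)/(15 - 0) ≡ 1/15 mod 19. 15⁻¹ ≡ 14 (mod 19), so λ ≡ 14.
  x = λ² - 0 - 15 = 196 - 15 ≡ 10; y = λ·(0 - 10) - 4 ≡ 8. → (10, 8)
4Q: (10, 8) + (15, 5). λ = (5 - 8)/(15 - 10) ≡ 16/5 mod 19. 5⁻¹ ≡ 4 (mod 19) since 5·4 = 20 ≡ 1, so λ ≡ 7.
  x = λ² - 10 - 15 = 49 - 25 ≡ 5; y = λ·(10 - 5) - 8 ≡ 8. → (5, 8)
5Q: (5, 8) + (15, 5). λ = (5 - 8)/(15 - 5) ≡ 16/10 mod 19. 10⁻¹ ≡ 2 (mod 19) since 10·2 = 20 ≡ 1, so λ ≡ 13.
  x = λ² - 5 - 15 = 169 - 20 ≡ 16; y = λ·(5 - 16) - 8 ≡ 1. → (16, 1)
6Q: (16, 1) + (15, 5). λ = (5 - 1)/(15 - 16) ≡ 4/18 mod 19. 18⁻¹ ≡ 18 (mod 19), so λ ≡ 15.
  x = λ² - 16 - 15 = 225 - 31 ≡ 4; y = λ·(16 - 4) - 1 ≡ 8. → (4, 8)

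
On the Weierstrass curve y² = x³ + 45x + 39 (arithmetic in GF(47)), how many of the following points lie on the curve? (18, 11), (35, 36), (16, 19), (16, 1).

1

(18, 11): 11² ≡ 27, rhs ≡ 7 → off.
(35, 36): 36² ≡ 27, rhs ≡ 27 → on.
(16, 19): 19² ≡ 32, rhs ≡ 14 → off.
(16, 1): 1² ≡ 1, rhs ≡ 14 → off.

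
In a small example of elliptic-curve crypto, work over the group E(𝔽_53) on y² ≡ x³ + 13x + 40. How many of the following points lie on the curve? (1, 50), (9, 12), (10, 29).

1

(1, 50): 50² ≡ 9, rhs ≡ 1 → off.
(9, 12): 12² ≡ 38, rhs ≡ 38 → on.
(10, 29): 29² ≡ 46, rhs ≡ 4 → off.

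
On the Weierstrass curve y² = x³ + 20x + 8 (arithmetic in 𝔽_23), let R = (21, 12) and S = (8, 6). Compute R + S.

(21, 12) + (8, 6). λ = (6 - 12)/(8 - 21) ≡ 17/10 mod 23. 10⁻¹ ≡ 7 (mod 23), so λ ≡ 4.
  x = λ² - 21 - 8 = 16 - 29 ≡ 10; y = λ·(21 - 10) - 12 ≡ 9. → (10, 9)

(10, 9)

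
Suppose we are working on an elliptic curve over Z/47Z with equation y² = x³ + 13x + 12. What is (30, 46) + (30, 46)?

tangent at (30, 46): λ = (3·30² + 13)/(2·46) ≡ 34/45. 45⁻¹ ≡ 23 (mod 47), so λ ≡ 34·23 ≡ 30.
  x = λ² - 30 - 30 = 900 - 60 ≡ 41; y = λ·(30 - 41) - 46 ≡ 0. → (41, 0)

(41, 0)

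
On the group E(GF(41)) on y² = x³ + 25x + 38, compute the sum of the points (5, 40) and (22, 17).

(12, 37)

(5, 40) + (22, 17). λ = (17 - 40)/(22 - 5) ≡ 18/17 mod 41. 17⁻¹ ≡ 29 (mod 41), so λ ≡ 30.
  x = λ² - 5 - 22 = 900 - 27 ≡ 12; y = λ·(5 - 12) - 40 ≡ 37. → (12, 37)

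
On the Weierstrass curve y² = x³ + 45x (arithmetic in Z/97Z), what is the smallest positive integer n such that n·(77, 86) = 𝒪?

10

2P: tangent at (77, 86): λ = (3·77² + 45)/(2·86) ≡ 81/75. 75⁻¹ ≡ 22 (mod 97) since 75·22 = 1650 ≡ 1, so λ ≡ 81·22 ≡ 36.
  x = λ² - 77 - 77 = 1296 - 154 ≡ 75; y = λ·(77 - 75) - 86 ≡ 83. → (75, 83)
3P: (75, 83) + (77, 86). λ = (86 - 83)/(77 - 75) ≡ 3/2 mod 97. 2⁻¹ ≡ 49 (mod 97) since 2·49 = 98 ≡ 1, so λ ≡ 50.
  x = λ² - 75 - 77 = 2500 - 152 ≡ 20; y = λ·(75 - 20) - 83 ≡ 48. → (20, 48)
4P: (20, 48) + (77, 86). λ = (86 - 48)/(77 - 20) ≡ 38/57 mod 97. 57⁻¹ ≡ 80 (mod 97) since 57·80 = 4560 ≡ 1, so λ ≡ 33.
  x = λ² - 20 - 77 = 1089 - 97 ≡ 22; y = λ·(20 - 22) - 48 ≡ 80. → (22, 80)
5P: (22, 80) + (77, 86). λ = (86 - 80)/(77 - 22) ≡ 6/55 mod 97. 55⁻¹ ≡ 30 (mod 97), so λ ≡ 83.
  x = λ² - 22 - 77 = 6889 - 99 ≡ 0; y = λ·(22 - 0) - 80 ≡ 0. → (0, 0)
6P: (0, 0) + (77, 86). λ = (86 - 0)/(77 - 0) ≡ 86/77 mod 97. 77⁻¹ ≡ 63 (mod 97), so λ ≡ 83.
  x = λ² - 0 - 77 = 6889 - 77 ≡ 22; y = λ·(0 - 22) - 0 ≡ 17. → (22, 17)
7P: (22, 17) + (77, 86). λ = (86 - 17)/(77 - 22) ≡ 69/55 mod 97. 55⁻¹ ≡ 30 (mod 97), so λ ≡ 33.
  x = λ² - 22 - 77 = 1089 - 99 ≡ 20; y = λ·(22 - 20) - 17 ≡ 49. → (20, 49)
8P: (20, 49) + (77, 86). λ = (86 - 49)/(77 - 20) ≡ 37/57 mod 97. 57⁻¹ ≡ 80 (mod 97), so λ ≡ 50.
  x = λ² - 20 - 77 = 2500 - 97 ≡ 75; y = λ·(20 - 75) - 49 ≡ 14. → (75, 14)
9P: (75, 14) + (77, 86). λ = (86 - 14)/(77 - 75) ≡ 72/2 mod 97. 2⁻¹ ≡ 49 (mod 97), so λ ≡ 36.
  x = λ² - 75 - 77 = 1296 - 152 ≡ 77; y = λ·(75 - 77) - 14 ≡ 11. → (77, 11)
10P: (77, 11) + (77, 86): same x and y₁ ≡ -y₂, so the sum is 𝒪.
10P = 𝒪, so the order is 10.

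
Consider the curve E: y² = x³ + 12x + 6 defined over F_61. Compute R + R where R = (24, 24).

tangent at (24, 24): λ = (3·24² + 12)/(2·24) ≡ 32/48. 48⁻¹ ≡ 14 (mod 61) since 48·14 = 672 ≡ 1, so λ ≡ 32·14 ≡ 21.
  x = λ² - 24 - 24 = 441 - 48 ≡ 27; y = λ·(24 - 27) - 24 ≡ 35. → (27, 35)

(27, 35)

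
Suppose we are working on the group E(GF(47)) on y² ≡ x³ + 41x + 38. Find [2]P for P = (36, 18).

(11, 38)

tangent at (36, 18): λ = (3·36² + 41)/(2·18) ≡ 28/36. 36⁻¹ ≡ 17 (mod 47), so λ ≡ 28·17 ≡ 6.
  x = λ² - 36 - 36 = 36 - 72 ≡ 11; y = λ·(36 - 11) - 18 ≡ 38. → (11, 38)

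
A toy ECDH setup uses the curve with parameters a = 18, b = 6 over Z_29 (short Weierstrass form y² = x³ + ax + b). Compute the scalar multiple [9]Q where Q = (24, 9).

(0, 21)

Double-and-add on 9 = (1001)₂. Start with Q = (24, 9) for the leading 1-bit.
double: tangent at (24, 9): λ = (3·24² + 18)/(2·9) ≡ 6/18. 18⁻¹ ≡ 21 (mod 29) since 18·21 = 378 ≡ 1, so λ ≡ 6·21 ≡ 10.
  x = λ² - 24 - 24 = 100 - 48 ≡ 23; y = λ·(24 - 23) - 9 ≡ 1. → (23, 1)
double: tangent at (23, 1): λ = (3·23² + 18)/(2·1) ≡ 10/2. 2⁻¹ ≡ 15 (mod 29), so λ ≡ 10·15 ≡ 5.
  x = λ² - 23 - 23 = 25 - 46 ≡ 8; y = λ·(23 - 8) - 1 ≡ 16. → (8, 16)
double: tangent at (8, 16): λ = (3·8² + 18)/(2·16) ≡ 7/3. 3⁻¹ ≡ 10 (mod 29) since 3·10 = 30 ≡ 1, so λ ≡ 7·10 ≡ 12.
  x = λ² - 8 - 8 = 144 - 16 ≡ 12; y = λ·(8 - 12) - 16 ≡ 23. → (12, 23)
add Q: (12, 23) + (24, 9). λ = (9 - 23)/(24 - 12) ≡ 15/12 mod 29. 12⁻¹ ≡ 17 (mod 29), so λ ≡ 23.
  x = λ² - 12 - 24 = 529 - 36 ≡ 0; y = λ·(12 - 0) - 23 ≡ 21. → (0, 21)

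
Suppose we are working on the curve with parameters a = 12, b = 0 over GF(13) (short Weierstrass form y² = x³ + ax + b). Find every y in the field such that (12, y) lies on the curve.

x³ + 12x + 0 = 1872 ≡ 0 (mod 13).
Only y = 0 satisfies y² ≡ 0.

0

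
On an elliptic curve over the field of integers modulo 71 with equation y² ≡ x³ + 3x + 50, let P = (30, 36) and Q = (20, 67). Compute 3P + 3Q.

(23, 28)

First 3P:
Repeated addition: build up to 3P.
2P: tangent at (30, 36): λ = (3·30² + 3)/(2·36) ≡ 5/1. 1⁻¹ ≡ 1 (mod 71), so λ ≡ 5·1 ≡ 5.
  x = λ² - 30 - 30 = 25 - 60 ≡ 36; y = λ·(30 - 36) - 36 ≡ 5. → (36, 5)
3P: (36, 5) + (30, 36). λ = (36 - 5)/(30 - 36) ≡ 31/65 mod 71. 65⁻¹ ≡ 59 (mod 71), so λ ≡ 54.
  x = λ² - 36 - 30 = 2916 - 66 ≡ 10; y = λ·(36 - 10) - 5 ≡ 50. → (10, 50)
3P = (10, 50).
Next 3Q:
Repeated addition: build up to 3Q.
2Q: tangent at (20, 67): λ = (3·20² + 3)/(2·67) ≡ 67/63. 63⁻¹ ≡ 62 (mod 71), so λ ≡ 67·62 ≡ 36.
  x = λ² - 20 - 20 = 1296 - 40 ≡ 49; y = λ·(20 - 49) - 67 ≡ 25. → (49, 25)
3Q: (49, 25) + (20, 67). λ = (67 - 25)/(20 - 49) ≡ 42/42 mod 71. 42⁻¹ ≡ 22 (mod 71), so λ ≡ 1.
  x = λ² - 49 - 20 = 1 - 69 ≡ 3; y = λ·(49 - 3) - 25 ≡ 21. → (3, 21)
3Q = (3, 21).
Finally 3P + 3Q:
(10, 50) + (3, 21). λ = (21 - 50)/(3 - 10) ≡ 42/64 mod 71. 64⁻¹ ≡ 10 (mod 71) since 64·10 = 640 ≡ 1, so λ ≡ 65.
  x = λ² - 10 - 3 = 4225 - 13 ≡ 23; y = λ·(10 - 23) - 50 ≡ 28. → (23, 28)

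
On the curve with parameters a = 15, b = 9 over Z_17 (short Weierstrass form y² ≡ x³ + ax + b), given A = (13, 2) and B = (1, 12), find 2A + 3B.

First 2A:
Repeated addition: build up to 2A.
2A: tangent at (13, 2): λ = (3·13² + 15)/(2·2) ≡ 12/4. 4⁻¹ ≡ 13 (mod 17), so λ ≡ 12·13 ≡ 3.
  x = λ² - 13 - 13 = 9 - 26 ≡ 0; y = λ·(13 - 0) - 2 ≡ 3. → (0, 3)
2A = (0, 3).
Next 3B:
Repeated addition: build up to 3B.
2B: tangent at (1, 12): λ = (3·1² + 15)/(2·12) ≡ 1/7. 7⁻¹ ≡ 5 (mod 17), so λ ≡ 1·5 ≡ 5.
  x = λ² - 1 - 1 = 25 - 2 ≡ 6; y = λ·(1 - 6) - 12 ≡ 14. → (6, 14)
3B: (6, 14) + (1, 12). λ = (12 - 14)/(1 - 6) ≡ 15/12 mod 17. 12⁻¹ ≡ 10 (mod 17), so λ ≡ 14.
  x = λ² - 6 - 1 = 196 - 7 ≡ 2; y = λ·(6 - 2) - 14 ≡ 8. → (2, 8)
3B = (2, 8).
Finally 2A + 3B:
(0, 3) + (2, 8). λ = (8 - 3)/(2 - 0) ≡ 5/2 mod 17. 2⁻¹ ≡ 9 (mod 17) since 2·9 = 18 ≡ 1, so λ ≡ 11.
  x = λ² - 0 - 2 = 121 - 2 ≡ 0; y = λ·(0 - 0) - 3 ≡ 14. → (0, 14)

(0, 14)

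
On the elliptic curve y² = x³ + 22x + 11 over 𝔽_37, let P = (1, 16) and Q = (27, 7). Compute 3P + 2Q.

First 3P:
Repeated addition: build up to 3P.
2P: tangent at (1, 16): λ = (3·1² + 22)/(2·16) ≡ 25/32. 32⁻¹ ≡ 22 (mod 37), so λ ≡ 25·22 ≡ 32.
  x = λ² - 1 - 1 = 1024 - 2 ≡ 23; y = λ·(1 - 23) - 16 ≡ 20. → (23, 20)
3P: (23, 20) + (1, 16). λ = (16 - 20)/(1 - 23) ≡ 33/15 mod 37. 15⁻¹ ≡ 5 (mod 37), so λ ≡ 17.
  x = λ² - 23 - 1 = 289 - 24 ≡ 6; y = λ·(23 - 6) - 20 ≡ 10. → (6, 10)
3P = (6, 10).
Next 2Q:
Repeated addition: build up to 2Q.
2Q: tangent at (27, 7): λ = (3·27² + 22)/(2·7) ≡ 26/14. 14⁻¹ ≡ 8 (mod 37), so λ ≡ 26·8 ≡ 23.
  x = λ² - 27 - 27 = 529 - 54 ≡ 31; y = λ·(27 - 31) - 7 ≡ 12. → (31, 12)
2Q = (31, 12).
Finally 3P + 2Q:
(6, 10) + (31, 12). λ = (12 - 10)/(31 - 6) ≡ 2/25 mod 37. 25⁻¹ ≡ 3 (mod 37), so λ ≡ 6.
  x = λ² - 6 - 31 = 36 - 37 ≡ 36; y = λ·(6 - 36) - 10 ≡ 32. → (36, 32)

(36, 32)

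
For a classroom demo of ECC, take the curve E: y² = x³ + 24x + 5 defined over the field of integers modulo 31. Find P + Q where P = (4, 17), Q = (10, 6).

(4, 17) + (10, 6). λ = (6 - 17)/(10 - 4) ≡ 20/6 mod 31. 6⁻¹ ≡ 26 (mod 31) since 6·26 = 156 ≡ 1, so λ ≡ 24.
  x = λ² - 4 - 10 = 576 - 14 ≡ 4; y = λ·(4 - 4) - 17 ≡ 14. → (4, 14)

(4, 14)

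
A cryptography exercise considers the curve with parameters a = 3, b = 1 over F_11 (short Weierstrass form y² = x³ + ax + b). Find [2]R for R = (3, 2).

(9, 8)

tangent at (3, 2): λ = (3·3² + 3)/(2·2) ≡ 8/4. 4⁻¹ ≡ 3 (mod 11), so λ ≡ 8·3 ≡ 2.
  x = λ² - 3 - 3 = 4 - 6 ≡ 9; y = λ·(3 - 9) - 2 ≡ 8. → (9, 8)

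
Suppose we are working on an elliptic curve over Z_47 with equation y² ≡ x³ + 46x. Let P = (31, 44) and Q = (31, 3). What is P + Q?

O

The two points share x = 31 and their y-coordinates satisfy 44 + 3 ≡ 0 (mod 47), so they are inverses. Their sum is O.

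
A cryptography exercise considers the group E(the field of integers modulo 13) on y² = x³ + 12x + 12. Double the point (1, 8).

(10, 12)

tangent at (1, 8): λ = (3·1² + 12)/(2·8) ≡ 2/3. 3⁻¹ ≡ 9 (mod 13), so λ ≡ 2·9 ≡ 5.
  x = λ² - 1 - 1 = 25 - 2 ≡ 10; y = λ·(1 - 10) - 8 ≡ 12. → (10, 12)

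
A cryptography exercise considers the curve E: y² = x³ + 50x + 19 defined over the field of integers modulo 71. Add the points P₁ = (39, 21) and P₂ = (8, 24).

(56, 15)

(39, 21) + (8, 24). λ = (24 - 21)/(8 - 39) ≡ 3/40 mod 71. 40⁻¹ ≡ 16 (mod 71) since 40·16 = 640 ≡ 1, so λ ≡ 48.
  x = λ² - 39 - 8 = 2304 - 47 ≡ 56; y = λ·(39 - 56) - 21 ≡ 15. → (56, 15)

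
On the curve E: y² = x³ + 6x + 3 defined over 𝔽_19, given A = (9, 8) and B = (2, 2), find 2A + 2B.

First 2A:
Repeated addition: build up to 2A.
2A: tangent at (9, 8): λ = (3·9² + 6)/(2·8) ≡ 2/16. 16⁻¹ ≡ 6 (mod 19) since 16·6 = 96 ≡ 1, so λ ≡ 2·6 ≡ 12.
  x = λ² - 9 - 9 = 144 - 18 ≡ 12; y = λ·(9 - 12) - 8 ≡ 13. → (12, 13)
2A = (12, 13).
Next 2B:
Repeated addition: build up to 2B.
2B: tangent at (2, 2): λ = (3·2² + 6)/(2·2) ≡ 18/4. 4⁻¹ ≡ 5 (mod 19), so λ ≡ 18·5 ≡ 14.
  x = λ² - 2 - 2 = 196 - 4 ≡ 2; y = λ·(2 - 2) - 2 ≡ 17. → (2, 17)
2B = (2, 17).
Finally 2A + 2B:
(12, 13) + (2, 17). λ = (17 - 13)/(2 - 12) ≡ 4/9 mod 19. 9⁻¹ ≡ 17 (mod 19), so λ ≡ 11.
  x = λ² - 12 - 2 = 121 - 14 ≡ 12; y = λ·(12 - 12) - 13 ≡ 6. → (12, 6)

(12, 6)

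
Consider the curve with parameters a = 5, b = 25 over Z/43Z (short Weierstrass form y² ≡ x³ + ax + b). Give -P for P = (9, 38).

-(9, 38) = (9, -38 mod 43) = (9, 5).

(9, 5)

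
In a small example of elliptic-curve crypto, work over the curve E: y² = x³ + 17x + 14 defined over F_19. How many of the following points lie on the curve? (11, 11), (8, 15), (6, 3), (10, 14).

3

(11, 11): 11² ≡ 7, rhs ≡ 12 → off.
(8, 15): 15² ≡ 16, rhs ≡ 16 → on.
(6, 3): 3² ≡ 9, rhs ≡ 9 → on.
(10, 14): 14² ≡ 6, rhs ≡ 6 → on.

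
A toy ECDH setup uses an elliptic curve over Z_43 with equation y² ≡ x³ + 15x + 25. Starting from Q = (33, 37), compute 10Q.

(38, 30)

Double-and-add on 10 = (1010)₂. Start with Q = (33, 37) for the leading 1-bit.
double: tangent at (33, 37): λ = (3·33² + 15)/(2·37) ≡ 14/31. 31⁻¹ ≡ 25 (mod 43) since 31·25 = 775 ≡ 1, so λ ≡ 14·25 ≡ 6.
  x = λ² - 33 - 33 = 36 - 66 ≡ 13; y = λ·(33 - 13) - 37 ≡ 40. → (13, 40)
double: tangent at (13, 40): λ = (3·13² + 15)/(2·40) ≡ 6/37. 37⁻¹ ≡ 7 (mod 43) since 37·7 = 259 ≡ 1, so λ ≡ 6·7 ≡ 42.
  x = λ² - 13 - 13 = 1764 - 26 ≡ 18; y = λ·(13 - 18) - 40 ≡ 8. → (18, 8)
add Q: (18, 8) + (33, 37). λ = (37 - 8)/(33 - 18) ≡ 29/15 mod 43. 15⁻¹ ≡ 23 (mod 43) since 15·23 = 345 ≡ 1, so λ ≡ 22.
  x = λ² - 18 - 33 = 484 - 51 ≡ 3; y = λ·(18 - 3) - 8 ≡ 21. → (3, 21)
double: tangent at (3, 21): λ = (3·3² + 15)/(2·21) ≡ 42/42. 42⁻¹ ≡ 42 (mod 43), so λ ≡ 42·42 ≡ 1.
  x = λ² - 3 - 3 = 1 - 6 ≡ 38; y = λ·(3 - 38) - 21 ≡ 30. → (38, 30)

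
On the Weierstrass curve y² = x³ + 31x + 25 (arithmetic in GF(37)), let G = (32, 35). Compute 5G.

Repeated addition: build up to 5G.
2G: tangent at (32, 35): λ = (3·32² + 31)/(2·35) ≡ 32/33. 33⁻¹ ≡ 9 (mod 37) since 33·9 = 297 ≡ 1, so λ ≡ 32·9 ≡ 29.
  x = λ² - 32 - 32 = 841 - 64 ≡ 0; y = λ·(32 - 0) - 35 ≡ 5. → (0, 5)
3G: (0, 5) + (32, 35). λ = (35 - 5)/(32 - 0) ≡ 30/32 mod 37. 32⁻¹ ≡ 22 (mod 37), so λ ≡ 31.
  x = λ² - 0 - 32 = 961 - 32 ≡ 4; y = λ·(0 - 4) - 5 ≡ 19. → (4, 19)
4G: (4, 19) + (32, 35). λ = (35 - 19)/(32 - 4) ≡ 16/28 mod 37. 28⁻¹ ≡ 4 (mod 37) since 28·4 = 112 ≡ 1, so λ ≡ 27.
  x = λ² - 4 - 32 = 729 - 36 ≡ 27; y = λ·(4 - 27) - 19 ≡ 26. → (27, 26)
5G: (27, 26) + (32, 35). λ = (35 - 26)/(32 - 27) ≡ 9/5 mod 37. 5⁻¹ ≡ 15 (mod 37), so λ ≡ 24.
  x = λ² - 27 - 32 = 576 - 59 ≡ 36; y = λ·(27 - 36) - 26 ≡ 17. → (36, 17)

(36, 17)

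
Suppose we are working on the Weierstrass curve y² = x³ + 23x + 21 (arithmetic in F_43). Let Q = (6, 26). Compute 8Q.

Repeated addition: build up to 8Q.
2Q: tangent at (6, 26): λ = (3·6² + 23)/(2·26) ≡ 2/9. 9⁻¹ ≡ 24 (mod 43) since 9·24 = 216 ≡ 1, so λ ≡ 2·24 ≡ 5.
  x = λ² - 6 - 6 = 25 - 12 ≡ 13; y = λ·(6 - 13) - 26 ≡ 25. → (13, 25)
3Q: (13, 25) + (6, 26). λ = (26 - 25)/(6 - 13) ≡ 1/36 mod 43. 36⁻¹ ≡ 6 (mod 43), so λ ≡ 6.
  x = λ² - 13 - 6 = 36 - 19 ≡ 17; y = λ·(13 - 17) - 25 ≡ 37. → (17, 37)
4Q: (17, 37) + (6, 26). λ = (26 - 37)/(6 - 17) ≡ 32/32 mod 43. 32⁻¹ ≡ 39 (mod 43), so λ ≡ 1.
  x = λ² - 17 - 6 = 1 - 23 ≡ 21; y = λ·(17 - 21) - 37 ≡ 2. → (21, 2)
5Q: (21, 2) + (6, 26). λ = (26 - 2)/(6 - 21) ≡ 24/28 mod 43. 28⁻¹ ≡ 20 (mod 43) since 28·20 = 560 ≡ 1, so λ ≡ 7.
  x = λ² - 21 - 6 = 49 - 27 ≡ 22; y = λ·(21 - 22) - 2 ≡ 34. → (22, 34)
6Q: (22, 34) + (6, 26). λ = (26 - 34)/(6 - 22) ≡ 35/27 mod 43. 27⁻¹ ≡ 8 (mod 43) since 27·8 = 216 ≡ 1, so λ ≡ 22.
  x = λ² - 22 - 6 = 484 - 28 ≡ 26; y = λ·(22 - 26) - 34 ≡ 7. → (26, 7)
7Q: (26, 7) + (6, 26). λ = (26 - 7)/(6 - 26) ≡ 19/23 mod 43. 23⁻¹ ≡ 15 (mod 43), so λ ≡ 27.
  x = λ² - 26 - 6 = 729 - 32 ≡ 9; y = λ·(26 - 9) - 7 ≡ 22. → (9, 22)
8Q: (9, 22) + (6, 26). λ = (26 - 22)/(6 - 9) ≡ 4/40 mod 43. 40⁻¹ ≡ 14 (mod 43), so λ ≡ 13.
  x = λ² - 9 - 6 = 169 - 15 ≡ 25; y = λ·(9 - 25) - 22 ≡ 28. → (25, 28)

(25, 28)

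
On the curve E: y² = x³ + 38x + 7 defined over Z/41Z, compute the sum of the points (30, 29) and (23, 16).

(4, 31)

(30, 29) + (23, 16). λ = (16 - 29)/(23 - 30) ≡ 28/34 mod 41. 34⁻¹ ≡ 35 (mod 41), so λ ≡ 37.
  x = λ² - 30 - 23 = 1369 - 53 ≡ 4; y = λ·(30 - 4) - 29 ≡ 31. → (4, 31)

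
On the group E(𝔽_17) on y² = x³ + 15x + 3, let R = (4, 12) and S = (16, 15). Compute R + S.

(4, 12) + (16, 15). λ = (15 - 12)/(16 - 4) ≡ 3/12 mod 17. 12⁻¹ ≡ 10 (mod 17) since 12·10 = 120 ≡ 1, so λ ≡ 13.
  x = λ² - 4 - 16 = 169 - 20 ≡ 13; y = λ·(4 - 13) - 12 ≡ 7. → (13, 7)

(13, 7)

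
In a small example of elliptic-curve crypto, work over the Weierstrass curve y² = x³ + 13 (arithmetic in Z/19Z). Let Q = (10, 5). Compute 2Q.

(6, 1)

tangent at (10, 5): λ = (3·10² + 0)/(2·5) ≡ 15/10. 10⁻¹ ≡ 2 (mod 19) since 10·2 = 20 ≡ 1, so λ ≡ 15·2 ≡ 11.
  x = λ² - 10 - 10 = 121 - 20 ≡ 6; y = λ·(10 - 6) - 5 ≡ 1. → (6, 1)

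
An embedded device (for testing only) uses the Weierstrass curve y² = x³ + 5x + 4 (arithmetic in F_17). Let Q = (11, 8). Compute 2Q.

tangent at (11, 8): λ = (3·11² + 5)/(2·8) ≡ 11/16. 16⁻¹ ≡ 16 (mod 17) since 16·16 = 256 ≡ 1, so λ ≡ 11·16 ≡ 6.
  x = λ² - 11 - 11 = 36 - 22 ≡ 14; y = λ·(11 - 14) - 8 ≡ 8. → (14, 8)

(14, 8)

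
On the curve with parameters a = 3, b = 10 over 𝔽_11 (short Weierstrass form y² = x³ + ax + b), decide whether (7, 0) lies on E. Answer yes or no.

y² = 0² ≡ 0; x³ + 3x + 10 = 374 ≡ 0 (mod 11). 0 = 0.

yes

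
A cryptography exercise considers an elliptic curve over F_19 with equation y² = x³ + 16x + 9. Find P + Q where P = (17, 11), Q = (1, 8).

(17, 11) + (1, 8). λ = (8 - 11)/(1 - 17) ≡ 16/3 mod 19. 3⁻¹ ≡ 13 (mod 19) since 3·13 = 39 ≡ 1, so λ ≡ 18.
  x = λ² - 17 - 1 = 324 - 18 ≡ 2; y = λ·(17 - 2) - 11 ≡ 12. → (2, 12)

(2, 12)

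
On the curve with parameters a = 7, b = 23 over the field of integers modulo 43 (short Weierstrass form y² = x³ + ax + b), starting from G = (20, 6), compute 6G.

(42, 12)

Repeated addition: build up to 6G.
2G: tangent at (20, 6): λ = (3·20² + 7)/(2·6) ≡ 3/12. 12⁻¹ ≡ 18 (mod 43) since 12·18 = 216 ≡ 1, so λ ≡ 3·18 ≡ 11.
  x = λ² - 20 - 20 = 121 - 40 ≡ 38; y = λ·(20 - 38) - 6 ≡ 11. → (38, 11)
3G: (38, 11) + (20, 6). λ = (6 - 11)/(20 - 38) ≡ 38/25 mod 43. 25⁻¹ ≡ 31 (mod 43), so λ ≡ 17.
  x = λ² - 38 - 20 = 289 - 58 ≡ 16; y = λ·(38 - 16) - 11 ≡ 19. → (16, 19)
4G: (16, 19) + (20, 6). λ = (6 - 19)/(20 - 16) ≡ 30/4 mod 43. 4⁻¹ ≡ 11 (mod 43), so λ ≡ 29.
  x = λ² - 16 - 20 = 841 - 36 ≡ 31; y = λ·(16 - 31) - 19 ≡ 19. → (31, 19)
5G: (31, 19) + (20, 6). λ = (6 - 19)/(20 - 31) ≡ 30/32 mod 43. 32⁻¹ ≡ 39 (mod 43), so λ ≡ 9.
  x = λ² - 31 - 20 = 81 - 51 ≡ 30; y = λ·(31 - 30) - 19 ≡ 33. → (30, 33)
6G: (30, 33) + (20, 6). λ = (6 - 33)/(20 - 30) ≡ 16/33 mod 43. 33⁻¹ ≡ 30 (mod 43), so λ ≡ 7.
  x = λ² - 30 - 20 = 49 - 50 ≡ 42; y = λ·(30 - 42) - 33 ≡ 12. → (42, 12)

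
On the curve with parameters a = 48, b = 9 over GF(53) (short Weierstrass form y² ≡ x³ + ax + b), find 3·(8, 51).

(19, 25)

Write G = (8, 51).
Repeated addition: build up to 3G.
2G: tangent at (8, 51): λ = (3·8² + 48)/(2·51) ≡ 28/49. 49⁻¹ ≡ 13 (mod 53) since 49·13 = 637 ≡ 1, so λ ≡ 28·13 ≡ 46.
  x = λ² - 8 - 8 = 2116 - 16 ≡ 33; y = λ·(8 - 33) - 51 ≡ 18. → (33, 18)
3G: (33, 18) + (8, 51). λ = (51 - 18)/(8 - 33) ≡ 33/28 mod 53. 28⁻¹ ≡ 36 (mod 53), so λ ≡ 22.
  x = λ² - 33 - 8 = 484 - 41 ≡ 19; y = λ·(33 - 19) - 18 ≡ 25. → (19, 25)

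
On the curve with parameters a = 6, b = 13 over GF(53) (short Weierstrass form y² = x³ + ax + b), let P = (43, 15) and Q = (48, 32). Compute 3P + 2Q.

(13, 50)

First 3P:
Repeated addition: build up to 3P.
2P: tangent at (43, 15): λ = (3·43² + 6)/(2·15) ≡ 41/30. 30⁻¹ ≡ 23 (mod 53), so λ ≡ 41·23 ≡ 42.
  x = λ² - 43 - 43 = 1764 - 86 ≡ 35; y = λ·(43 - 35) - 15 ≡ 3. → (35, 3)
3P: (35, 3) + (43, 15). λ = (15 - 3)/(43 - 35) ≡ 12/8 mod 53. 8⁻¹ ≡ 20 (mod 53), so λ ≡ 28.
  x = λ² - 35 - 43 = 784 - 78 ≡ 17; y = λ·(35 - 17) - 3 ≡ 24. → (17, 24)
3P = (17, 24).
Next 2Q:
Repeated addition: build up to 2Q.
2Q: tangent at (48, 32): λ = (3·48² + 6)/(2·32) ≡ 28/11. 11⁻¹ ≡ 29 (mod 53), so λ ≡ 28·29 ≡ 17.
  x = λ² - 48 - 48 = 289 - 96 ≡ 34; y = λ·(48 - 34) - 32 ≡ 47. → (34, 47)
2Q = (34, 47).
Finally 3P + 2Q:
(17, 24) + (34, 47). λ = (47 - 24)/(34 - 17) ≡ 23/17 mod 53. 17⁻¹ ≡ 25 (mod 53), so λ ≡ 45.
  x = λ² - 17 - 34 = 2025 - 51 ≡ 13; y = λ·(17 - 13) - 24 ≡ 50. → (13, 50)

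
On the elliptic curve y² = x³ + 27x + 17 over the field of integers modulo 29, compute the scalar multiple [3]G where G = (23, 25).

Repeated addition: build up to 3G.
2G: tangent at (23, 25): λ = (3·23² + 27)/(2·25) ≡ 19/21. 21⁻¹ ≡ 18 (mod 29), so λ ≡ 19·18 ≡ 23.
  x = λ² - 23 - 23 = 529 - 46 ≡ 19; y = λ·(23 - 19) - 25 ≡ 9. → (19, 9)
3G: (19, 9) + (23, 25). λ = (25 - 9)/(23 - 19) ≡ 16/4 mod 29. 4⁻¹ ≡ 22 (mod 29) since 4·22 = 88 ≡ 1, so λ ≡ 4.
  x = λ² - 19 - 23 = 16 - 42 ≡ 3; y = λ·(19 - 3) - 9 ≡ 26. → (3, 26)

(3, 26)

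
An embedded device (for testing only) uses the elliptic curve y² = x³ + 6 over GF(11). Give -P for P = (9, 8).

-(9, 8) = (9, -8 mod 11) = (9, 3).

(9, 3)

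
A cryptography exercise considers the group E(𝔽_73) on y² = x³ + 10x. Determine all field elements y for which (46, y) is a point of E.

7, 66

x³ + 10x + 0 = 97796 ≡ 49 (mod 73).
Square roots of 49 mod 73: 7 and 66 (since 7² = 49 ≡ 49).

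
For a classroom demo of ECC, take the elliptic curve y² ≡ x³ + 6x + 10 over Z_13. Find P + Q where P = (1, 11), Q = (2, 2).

(0, 6)

(1, 11) + (2, 2). λ = (2 - 11)/(2 - 1) ≡ 4/1 mod 13. 1⁻¹ ≡ 1 (mod 13) since 1·1 = 1 ≡ 1, so λ ≡ 4.
  x = λ² - 1 - 2 = 16 - 3 ≡ 0; y = λ·(1 - 0) - 11 ≡ 6. → (0, 6)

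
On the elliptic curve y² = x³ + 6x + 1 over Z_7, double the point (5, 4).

tangent at (5, 4): λ = (3·5² + 6)/(2·4) ≡ 4/1. 1⁻¹ ≡ 1 (mod 7), so λ ≡ 4·1 ≡ 4.
  x = λ² - 5 - 5 = 16 - 10 ≡ 6; y = λ·(5 - 6) - 4 ≡ 6. → (6, 6)

(6, 6)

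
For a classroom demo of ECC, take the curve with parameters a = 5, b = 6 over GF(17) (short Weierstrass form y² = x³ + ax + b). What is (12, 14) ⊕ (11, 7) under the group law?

(12, 14) + (11, 7). λ = (7 - 14)/(11 - 12) ≡ 10/16 mod 17. 16⁻¹ ≡ 16 (mod 17), so λ ≡ 7.
  x = λ² - 12 - 11 = 49 - 23 ≡ 9; y = λ·(12 - 9) - 14 ≡ 7. → (9, 7)

(9, 7)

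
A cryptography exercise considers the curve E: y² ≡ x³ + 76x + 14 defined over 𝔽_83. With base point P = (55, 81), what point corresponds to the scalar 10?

Repeated addition: build up to 10P.
2P: tangent at (55, 81): λ = (3·55² + 76)/(2·81) ≡ 21/79. 79⁻¹ ≡ 62 (mod 83) since 79·62 = 4898 ≡ 1, so λ ≡ 21·62 ≡ 57.
  x = λ² - 55 - 55 = 3249 - 110 ≡ 68; y = λ·(55 - 68) - 81 ≡ 8. → (68, 8)
3P: (68, 8) + (55, 81). λ = (81 - 8)/(55 - 68) ≡ 73/70 mod 83. 70⁻¹ ≡ 51 (mod 83) since 70·51 = 3570 ≡ 1, so λ ≡ 71.
  x = λ² - 68 - 55 = 5041 - 123 ≡ 21; y = λ·(68 - 21) - 8 ≡ 9. → (21, 9)
4P: (21, 9) + (55, 81). λ = (81 - 9)/(55 - 21) ≡ 72/34 mod 83. 34⁻¹ ≡ 22 (mod 83), so λ ≡ 7.
  x = λ² - 21 - 55 = 49 - 76 ≡ 56; y = λ·(21 - 56) - 9 ≡ 78. → (56, 78)
5P: (56, 78) + (55, 81). λ = (81 - 78)/(55 - 56) ≡ 3/82 mod 83. 82⁻¹ ≡ 82 (mod 83) since 82·82 = 6724 ≡ 1, so λ ≡ 80.
  x = λ² - 56 - 55 = 6400 - 111 ≡ 64; y = λ·(56 - 64) - 78 ≡ 29. → (64, 29)
6P: (64, 29) + (55, 81). λ = (81 - 29)/(55 - 64) ≡ 52/74 mod 83. 74⁻¹ ≡ 46 (mod 83), so λ ≡ 68.
  x = λ² - 64 - 55 = 4624 - 119 ≡ 23; y = λ·(64 - 23) - 29 ≡ 20. → (23, 20)
7P: (23, 20) + (55, 81). λ = (81 - 20)/(55 - 23) ≡ 61/32 mod 83. 32⁻¹ ≡ 13 (mod 83) since 32·13 = 416 ≡ 1, so λ ≡ 46.
  x = λ² - 23 - 55 = 2116 - 78 ≡ 46; y = λ·(23 - 46) - 20 ≡ 1. → (46, 1)
8P: (46, 1) + (55, 81). λ = (81 - 1)/(55 - 46) ≡ 80/9 mod 83. 9⁻¹ ≡ 37 (mod 83), so λ ≡ 55.
  x = λ² - 46 - 55 = 3025 - 101 ≡ 19; y = λ·(46 - 19) - 1 ≡ 73. → (19, 73)
9P: (19, 73) + (55, 81). λ = (81 - 73)/(55 - 19) ≡ 8/36 mod 83. 36⁻¹ ≡ 30 (mod 83), so λ ≡ 74.
  x = λ² - 19 - 55 = 5476 - 74 ≡ 7; y = λ·(19 - 7) - 73 ≡ 68. → (7, 68)
10P: (7, 68) + (55, 81). λ = (81 - 68)/(55 - 7) ≡ 13/48 mod 83. 48⁻¹ ≡ 64 (mod 83), so λ ≡ 2.
  x = λ² - 7 - 55 = 4 - 62 ≡ 25; y = λ·(7 - 25) - 68 ≡ 62. → (25, 62)

(25, 62)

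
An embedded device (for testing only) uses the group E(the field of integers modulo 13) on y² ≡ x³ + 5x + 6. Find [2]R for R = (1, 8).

tangent at (1, 8): λ = (3·1² + 5)/(2·8) ≡ 8/3. 3⁻¹ ≡ 9 (mod 13), so λ ≡ 8·9 ≡ 7.
  x = λ² - 1 - 1 = 49 - 2 ≡ 8; y = λ·(1 - 8) - 8 ≡ 8. → (8, 8)

(8, 8)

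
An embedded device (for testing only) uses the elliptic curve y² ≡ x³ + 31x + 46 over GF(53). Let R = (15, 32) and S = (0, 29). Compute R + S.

(2, 13)

(15, 32) + (0, 29). λ = (29 - 32)/(0 - 15) ≡ 50/38 mod 53. 38⁻¹ ≡ 7 (mod 53), so λ ≡ 32.
  x = λ² - 15 - 0 = 1024 - 15 ≡ 2; y = λ·(15 - 2) - 32 ≡ 13. → (2, 13)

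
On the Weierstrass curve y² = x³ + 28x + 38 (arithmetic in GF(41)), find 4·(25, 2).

Write G = (25, 2).
Double-and-add on 4 = (100)₂. Start with G = (25, 2) for the leading 1-bit.
double: tangent at (25, 2): λ = (3·25² + 28)/(2·2) ≡ 17/4. 4⁻¹ ≡ 31 (mod 41) since 4·31 = 124 ≡ 1, so λ ≡ 17·31 ≡ 35.
  x = λ² - 25 - 25 = 1225 - 50 ≡ 27; y = λ·(25 - 27) - 2 ≡ 10. → (27, 10)
double: tangent at (27, 10): λ = (3·27² + 28)/(2·10) ≡ 1/20. 20⁻¹ ≡ 39 (mod 41) since 20·39 = 780 ≡ 1, so λ ≡ 1·39 ≡ 39.
  x = λ² - 27 - 27 = 1521 - 54 ≡ 32; y = λ·(27 - 32) - 10 ≡ 0. → (32, 0)

(32, 0)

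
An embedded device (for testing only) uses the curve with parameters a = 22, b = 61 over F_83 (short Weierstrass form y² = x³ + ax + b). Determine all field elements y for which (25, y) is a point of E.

x³ + 22x + 61 = 16236 ≡ 51 (mod 83).
Square roots of 51 mod 83: 36 and 47 (since 36² = 1296 ≡ 51).

36, 47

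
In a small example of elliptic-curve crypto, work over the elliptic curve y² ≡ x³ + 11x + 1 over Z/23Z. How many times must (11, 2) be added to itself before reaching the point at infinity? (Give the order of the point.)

5

2P: tangent at (11, 2): λ = (3·11² + 11)/(2·2) ≡ 6/4. 4⁻¹ ≡ 6 (mod 23) since 4·6 = 24 ≡ 1, so λ ≡ 6·6 ≡ 13.
  x = λ² - 11 - 11 = 169 - 22 ≡ 9; y = λ·(11 - 9) - 2 ≡ 1. → (9, 1)
3P: (9, 1) + (11, 2). λ = (2 - 1)/(11 - 9) ≡ 1/2 mod 23. 2⁻¹ ≡ 12 (mod 23) since 2·12 = 24 ≡ 1, so λ ≡ 12.
  x = λ² - 9 - 11 = 144 - 20 ≡ 9; y = λ·(9 - 9) - 1 ≡ 22. → (9, 22)
4P: (9, 22) + (11, 2). λ = (2 - 22)/(11 - 9) ≡ 3/2 mod 23. 2⁻¹ ≡ 12 (mod 23), so λ ≡ 13.
  x = λ² - 9 - 11 = 169 - 20 ≡ 11; y = λ·(9 - 11) - 22 ≡ 21. → (11, 21)
5P: (11, 21) + (11, 2): same x and y₁ ≡ -y₂, so the sum is the point at infinity.
5P = the point at infinity, so the order is 5.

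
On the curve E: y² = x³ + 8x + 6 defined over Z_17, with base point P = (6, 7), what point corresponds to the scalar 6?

O

Double-and-add on 6 = (110)₂. Start with P = (6, 7) for the leading 1-bit.
double: tangent at (6, 7): λ = (3·6² + 8)/(2·7) ≡ 14/14. 14⁻¹ ≡ 11 (mod 17) since 14·11 = 154 ≡ 1, so λ ≡ 14·11 ≡ 1.
  x = λ² - 6 - 6 = 1 - 12 ≡ 6; y = λ·(6 - 6) - 7 ≡ 10. → (6, 10)
add P: (6, 10) + (6, 7): same x and y₁ ≡ -y₂, so the sum is 𝒪.
double: 𝒪 + 𝒪 = 𝒪 (identity).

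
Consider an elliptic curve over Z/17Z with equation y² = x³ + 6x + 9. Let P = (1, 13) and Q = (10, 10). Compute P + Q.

(8, 12)

(1, 13) + (10, 10). λ = (10 - 13)/(10 - 1) ≡ 14/9 mod 17. 9⁻¹ ≡ 2 (mod 17), so λ ≡ 11.
  x = λ² - 1 - 10 = 121 - 11 ≡ 8; y = λ·(1 - 8) - 13 ≡ 12. → (8, 12)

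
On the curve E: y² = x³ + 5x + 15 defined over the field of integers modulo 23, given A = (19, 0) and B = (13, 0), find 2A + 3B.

First 2A:
Repeated addition: build up to 2A.
2A: (19, 0) + (19, 0): same x and y₁ ≡ -y₂, so the sum is O.
2A = O.
Next 3B:
Repeated addition: build up to 3B.
2B: (13, 0) + (13, 0): same x and y₁ ≡ -y₂, so the sum is O.
3B: O + (13, 0) = (13, 0) (identity).
3B = (13, 0).
Finally 2A + 3B:
O + (13, 0) = (13, 0) (identity).

(13, 0)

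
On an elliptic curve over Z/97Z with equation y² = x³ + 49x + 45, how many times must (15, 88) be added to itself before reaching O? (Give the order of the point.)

2P: tangent at (15, 88): λ = (3·15² + 49)/(2·88) ≡ 45/79. 79⁻¹ ≡ 70 (mod 97) since 79·70 = 5530 ≡ 1, so λ ≡ 45·70 ≡ 46.
  x = λ² - 15 - 15 = 2116 - 30 ≡ 49; y = λ·(15 - 49) - 88 ≡ 94. → (49, 94)
3P: (49, 94) + (15, 88). λ = (88 - 94)/(15 - 49) ≡ 91/63 mod 97. 63⁻¹ ≡ 77 (mod 97), so λ ≡ 23.
  x = λ² - 49 - 15 = 529 - 64 ≡ 77; y = λ·(49 - 77) - 94 ≡ 38. → (77, 38)
4P: (77, 38) + (15, 88). λ = (88 - 38)/(15 - 77) ≡ 50/35 mod 97. 35⁻¹ ≡ 61 (mod 97), so λ ≡ 43.
  x = λ² - 77 - 15 = 1849 - 92 ≡ 11; y = λ·(77 - 11) - 38 ≡ 84. → (11, 84)
5P: (11, 84) + (15, 88). λ = (88 - 84)/(15 - 11) ≡ 4/4 mod 97. 4⁻¹ ≡ 73 (mod 97), so λ ≡ 1.
  x = λ² - 11 - 15 = 1 - 26 ≡ 72; y = λ·(11 - 72) - 84 ≡ 49. → (72, 49)
6P: (72, 49) + (15, 88). λ = (88 - 49)/(15 - 72) ≡ 39/40 mod 97. 40⁻¹ ≡ 17 (mod 97), so λ ≡ 81.
  x = λ² - 72 - 15 = 6561 - 87 ≡ 72; y = λ·(72 - 72) - 49 ≡ 48. → (72, 48)
7P: (72, 48) + (15, 88). λ = (88 - 48)/(15 - 72) ≡ 40/40 mod 97. 40⁻¹ ≡ 17 (mod 97), so λ ≡ 1.
  x = λ² - 72 - 15 = 1 - 87 ≡ 11; y = λ·(72 - 11) - 48 ≡ 13. → (11, 13)
8P: (11, 13) + (15, 88). λ = (88 - 13)/(15 - 11) ≡ 75/4 mod 97. 4⁻¹ ≡ 73 (mod 97), so λ ≡ 43.
  x = λ² - 11 - 15 = 1849 - 26 ≡ 77; y = λ·(11 - 77) - 13 ≡ 59. → (77, 59)
9P: (77, 59) + (15, 88). λ = (88 - 59)/(15 - 77) ≡ 29/35 mod 97. 35⁻¹ ≡ 61 (mod 97) since 35·61 = 2135 ≡ 1, so λ ≡ 23.
  x = λ² - 77 - 15 = 529 - 92 ≡ 49; y = λ·(77 - 49) - 59 ≡ 3. → (49, 3)
10P: (49, 3) + (15, 88). λ = (88 - 3)/(15 - 49) ≡ 85/63 mod 97. 63⁻¹ ≡ 77 (mod 97), so λ ≡ 46.
  x = λ² - 49 - 15 = 2116 - 64 ≡ 15; y = λ·(49 - 15) - 3 ≡ 9. → (15, 9)
11P: (15, 9) + (15, 88): same x and y₁ ≡ -y₂, so the sum is O.
11P = O, so the order is 11.

11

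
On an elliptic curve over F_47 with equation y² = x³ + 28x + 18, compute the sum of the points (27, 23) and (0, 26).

(27, 23) + (0, 26). λ = (26 - 23)/(0 - 27) ≡ 3/20 mod 47. 20⁻¹ ≡ 40 (mod 47) since 20·40 = 800 ≡ 1, so λ ≡ 26.
  x = λ² - 27 - 0 = 676 - 27 ≡ 38; y = λ·(27 - 38) - 23 ≡ 20. → (38, 20)

(38, 20)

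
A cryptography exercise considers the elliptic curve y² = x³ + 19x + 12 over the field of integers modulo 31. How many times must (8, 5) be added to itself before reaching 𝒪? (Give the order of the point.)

2P: tangent at (8, 5): λ = (3·8² + 19)/(2·5) ≡ 25/10. 10⁻¹ ≡ 28 (mod 31), so λ ≡ 25·28 ≡ 18.
  x = λ² - 8 - 8 = 324 - 16 ≡ 29; y = λ·(8 - 29) - 5 ≡ 20. → (29, 20)
3P: (29, 20) + (8, 5). λ = (5 - 20)/(8 - 29) ≡ 16/10 mod 31. 10⁻¹ ≡ 28 (mod 31) since 10·28 = 280 ≡ 1, so λ ≡ 14.
  x = λ² - 29 - 8 = 196 - 37 ≡ 4; y = λ·(29 - 4) - 20 ≡ 20. → (4, 20)
4P: (4, 20) + (8, 5). λ = (5 - 20)/(8 - 4) ≡ 16/4 mod 31. 4⁻¹ ≡ 8 (mod 31), so λ ≡ 4.
  x = λ² - 4 - 8 = 16 - 12 ≡ 4; y = λ·(4 - 4) - 20 ≡ 11. → (4, 11)
5P: (4, 11) + (8, 5). λ = (5 - 11)/(8 - 4) ≡ 25/4 mod 31. 4⁻¹ ≡ 8 (mod 31), so λ ≡ 14.
  x = λ² - 4 - 8 = 196 - 12 ≡ 29; y = λ·(4 - 29) - 11 ≡ 11. → (29, 11)
6P: (29, 11) + (8, 5). λ = (5 - 11)/(8 - 29) ≡ 25/10 mod 31. 10⁻¹ ≡ 28 (mod 31) since 10·28 = 280 ≡ 1, so λ ≡ 18.
  x = λ² - 29 - 8 = 324 - 37 ≡ 8; y = λ·(29 - 8) - 11 ≡ 26. → (8, 26)
7P: (8, 26) + (8, 5): same x and y₁ ≡ -y₂, so the sum is 𝒪.
7P = 𝒪, so the order is 7.

7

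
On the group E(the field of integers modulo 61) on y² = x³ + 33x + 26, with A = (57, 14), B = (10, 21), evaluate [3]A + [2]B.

(56, 38)

First 3A:
Repeated addition: build up to 3A.
2A: tangent at (57, 14): λ = (3·57² + 33)/(2·14) ≡ 20/28. 28⁻¹ ≡ 24 (mod 61) since 28·24 = 672 ≡ 1, so λ ≡ 20·24 ≡ 53.
  x = λ² - 57 - 57 = 2809 - 114 ≡ 11; y = λ·(57 - 11) - 14 ≡ 45. → (11, 45)
3A: (11, 45) + (57, 14). λ = (14 - 45)/(57 - 11) ≡ 30/46 mod 61. 46⁻¹ ≡ 4 (mod 61), so λ ≡ 59.
  x = λ² - 11 - 57 = 3481 - 68 ≡ 58; y = λ·(11 - 58) - 45 ≡ 49. → (58, 49)
3A = (58, 49).
Next 2B:
Repeated addition: build up to 2B.
2B: tangent at (10, 21): λ = (3·10² + 33)/(2·21) ≡ 28/42. 42⁻¹ ≡ 16 (mod 61), so λ ≡ 28·16 ≡ 21.
  x = λ² - 10 - 10 = 441 - 20 ≡ 55; y = λ·(10 - 55) - 21 ≡ 10. → (55, 10)
2B = (55, 10).
Finally 3A + 2B:
(58, 49) + (55, 10). λ = (10 - 49)/(55 - 58) ≡ 22/58 mod 61. 58⁻¹ ≡ 20 (mod 61), so λ ≡ 13.
  x = λ² - 58 - 55 = 169 - 113 ≡ 56; y = λ·(58 - 56) - 49 ≡ 38. → (56, 38)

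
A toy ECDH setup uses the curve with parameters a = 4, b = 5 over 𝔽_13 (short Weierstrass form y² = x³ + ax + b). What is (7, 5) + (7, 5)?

(9, 9)

tangent at (7, 5): λ = (3·7² + 4)/(2·5) ≡ 8/10. 10⁻¹ ≡ 4 (mod 13), so λ ≡ 8·4 ≡ 6.
  x = λ² - 7 - 7 = 36 - 14 ≡ 9; y = λ·(7 - 9) - 5 ≡ 9. → (9, 9)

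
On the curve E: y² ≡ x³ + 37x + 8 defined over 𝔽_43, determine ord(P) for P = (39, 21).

2P: tangent at (39, 21): λ = (3·39² + 37)/(2·21) ≡ 42/42. 42⁻¹ ≡ 42 (mod 43), so λ ≡ 42·42 ≡ 1.
  x = λ² - 39 - 39 = 1 - 78 ≡ 9; y = λ·(39 - 9) - 21 ≡ 9. → (9, 9)
3P: (9, 9) + (39, 21). λ = (21 - 9)/(39 - 9) ≡ 12/30 mod 43. 30⁻¹ ≡ 33 (mod 43) since 30·33 = 990 ≡ 1, so λ ≡ 9.
  x = λ² - 9 - 39 = 81 - 48 ≡ 33; y = λ·(9 - 33) - 9 ≡ 33. → (33, 33)
4P: (33, 33) + (39, 21). λ = (21 - 33)/(39 - 33) ≡ 31/6 mod 43. 6⁻¹ ≡ 36 (mod 43), so λ ≡ 41.
  x = λ² - 33 - 39 = 1681 - 72 ≡ 18; y = λ·(33 - 18) - 33 ≡ 23. → (18, 23)
5P: (18, 23) + (39, 21). λ = (21 - 23)/(39 - 18) ≡ 41/21 mod 43. 21⁻¹ ≡ 41 (mod 43), so λ ≡ 4.
  x = λ² - 18 - 39 = 16 - 57 ≡ 2; y = λ·(18 - 2) - 23 ≡ 41. → (2, 41)
6P: (2, 41) + (39, 21). λ = (21 - 41)/(39 - 2) ≡ 23/37 mod 43. 37⁻¹ ≡ 7 (mod 43) since 37·7 = 259 ≡ 1, so λ ≡ 32.
  x = λ² - 2 - 39 = 1024 - 41 ≡ 37; y = λ·(2 - 37) - 41 ≡ 0. → (37, 0)
7P: (37, 0) + (39, 21). λ = (21 - 0)/(39 - 37) ≡ 21/2 mod 43. 2⁻¹ ≡ 22 (mod 43), so λ ≡ 32.
  x = λ² - 37 - 39 = 1024 - 76 ≡ 2; y = λ·(37 - 2) - 0 ≡ 2. → (2, 2)
8P: (2, 2) + (39, 21). λ = (21 - 2)/(39 - 2) ≡ 19/37 mod 43. 37⁻¹ ≡ 7 (mod 43), so λ ≡ 4.
  x = λ² - 2 - 39 = 16 - 41 ≡ 18; y = λ·(2 - 18) - 2 ≡ 20. → (18, 20)
9P: (18, 20) + (39, 21). λ = (21 - 20)/(39 - 18) ≡ 1/21 mod 43. 21⁻¹ ≡ 41 (mod 43), so λ ≡ 41.
  x = λ² - 18 - 39 = 1681 - 57 ≡ 33; y = λ·(18 - 33) - 20 ≡ 10. → (33, 10)
10P: (33, 10) + (39, 21). λ = (21 - 10)/(39 - 33) ≡ 11/6 mod 43. 6⁻¹ ≡ 36 (mod 43), so λ ≡ 9.
  x = λ² - 33 - 39 = 81 - 72 ≡ 9; y = λ·(33 - 9) - 10 ≡ 34. → (9, 34)
11P: (9, 34) + (39, 21). λ = (21 - 34)/(39 - 9) ≡ 30/30 mod 43. 30⁻¹ ≡ 33 (mod 43) since 30·33 = 990 ≡ 1, so λ ≡ 1.
  x = λ² - 9 - 39 = 1 - 48 ≡ 39; y = λ·(9 - 39) - 34 ≡ 22. → (39, 22)
12P: (39, 22) + (39, 21): same x and y₁ ≡ -y₂, so the sum is the point at infinity.
12P = the point at infinity, so the order is 12.

12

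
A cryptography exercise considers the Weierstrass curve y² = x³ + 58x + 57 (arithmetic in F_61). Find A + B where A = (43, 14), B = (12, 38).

(43, 14) + (12, 38). λ = (38 - 14)/(12 - 43) ≡ 24/30 mod 61. 30⁻¹ ≡ 59 (mod 61), so λ ≡ 13.
  x = λ² - 43 - 12 = 169 - 55 ≡ 53; y = λ·(43 - 53) - 14 ≡ 39. → (53, 39)

(53, 39)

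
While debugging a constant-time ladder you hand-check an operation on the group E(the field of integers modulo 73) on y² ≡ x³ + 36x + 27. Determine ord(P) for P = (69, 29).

2P: tangent at (69, 29): λ = (3·69² + 36)/(2·29) ≡ 11/58. 58⁻¹ ≡ 34 (mod 73), so λ ≡ 11·34 ≡ 9.
  x = λ² - 69 - 69 = 81 - 138 ≡ 16; y = λ·(69 - 16) - 29 ≡ 10. → (16, 10)
3P: (16, 10) + (69, 29). λ = (29 - 10)/(69 - 16) ≡ 19/53 mod 73. 53⁻¹ ≡ 62 (mod 73), so λ ≡ 10.
  x = λ² - 16 - 69 = 100 - 85 ≡ 15; y = λ·(16 - 15) - 10 ≡ 0. → (15, 0)
4P: (15, 0) + (69, 29). λ = (29 - 0)/(69 - 15) ≡ 29/54 mod 73. 54⁻¹ ≡ 23 (mod 73) since 54·23 = 1242 ≡ 1, so λ ≡ 10.
  x = λ² - 15 - 69 = 100 - 84 ≡ 16; y = λ·(15 - 16) - 0 ≡ 63. → (16, 63)
5P: (16, 63) + (69, 29). λ = (29 - 63)/(69 - 16) ≡ 39/53 mod 73. 53⁻¹ ≡ 62 (mod 73), so λ ≡ 9.
  x = λ² - 16 - 69 = 81 - 85 ≡ 69; y = λ·(16 - 69) - 63 ≡ 44. → (69, 44)
6P: (69, 44) + (69, 29): same x and y₁ ≡ -y₂, so the sum is 𝒪.
6P = 𝒪, so the order is 6.

6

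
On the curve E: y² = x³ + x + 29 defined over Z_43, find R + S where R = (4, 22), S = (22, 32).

(4, 22) + (22, 32). λ = (32 - 22)/(22 - 4) ≡ 10/18 mod 43. 18⁻¹ ≡ 12 (mod 43) since 18·12 = 216 ≡ 1, so λ ≡ 34.
  x = λ² - 4 - 22 = 1156 - 26 ≡ 12; y = λ·(4 - 12) - 22 ≡ 7. → (12, 7)

(12, 7)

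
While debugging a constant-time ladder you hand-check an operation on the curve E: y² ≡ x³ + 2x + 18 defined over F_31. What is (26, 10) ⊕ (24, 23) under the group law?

(26, 10) + (24, 23). λ = (23 - 10)/(24 - 26) ≡ 13/29 mod 31. 29⁻¹ ≡ 15 (mod 31), so λ ≡ 9.
  x = λ² - 26 - 24 = 81 - 50 ≡ 0; y = λ·(26 - 0) - 10 ≡ 7. → (0, 7)

(0, 7)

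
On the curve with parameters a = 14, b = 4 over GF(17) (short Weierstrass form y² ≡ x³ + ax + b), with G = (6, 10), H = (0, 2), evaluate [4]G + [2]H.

(12, 8)

First 4G:
Double-and-add on 4 = (100)₂. Start with G = (6, 10) for the leading 1-bit.
double: tangent at (6, 10): λ = (3·6² + 14)/(2·10) ≡ 3/3. 3⁻¹ ≡ 6 (mod 17), so λ ≡ 3·6 ≡ 1.
  x = λ² - 6 - 6 = 1 - 12 ≡ 6; y = λ·(6 - 6) - 10 ≡ 7. → (6, 7)
double: tangent at (6, 7): λ = (3·6² + 14)/(2·7) ≡ 3/14. 14⁻¹ ≡ 11 (mod 17), so λ ≡ 3·11 ≡ 16.
  x = λ² - 6 - 6 = 256 - 12 ≡ 6; y = λ·(6 - 6) - 7 ≡ 10. → (6, 10)
4G = (6, 10).
Next 2H:
Repeated addition: build up to 2H.
2H: tangent at (0, 2): λ = (3·0² + 14)/(2·2) ≡ 14/4. 4⁻¹ ≡ 13 (mod 17) since 4·13 = 52 ≡ 1, so λ ≡ 14·13 ≡ 12.
  x = λ² - 0 - 0 = 144 - 0 ≡ 8; y = λ·(0 - 8) - 2 ≡ 4. → (8, 4)
2H = (8, 4).
Finally 4G + 2H:
(6, 10) + (8, 4). λ = (4 - 10)/(8 - 6) ≡ 11/2 mod 17. 2⁻¹ ≡ 9 (mod 17), so λ ≡ 14.
  x = λ² - 6 - 8 = 196 - 14 ≡ 12; y = λ·(6 - 12) - 10 ≡ 8. → (12, 8)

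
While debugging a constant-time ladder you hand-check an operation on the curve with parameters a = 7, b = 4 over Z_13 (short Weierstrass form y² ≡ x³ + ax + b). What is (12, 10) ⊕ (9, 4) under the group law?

(12, 10) + (9, 4). λ = (4 - 10)/(9 - 12) ≡ 7/10 mod 13. 10⁻¹ ≡ 4 (mod 13), so λ ≡ 2.
  x = λ² - 12 - 9 = 4 - 21 ≡ 9; y = λ·(12 - 9) - 10 ≡ 9. → (9, 9)

(9, 9)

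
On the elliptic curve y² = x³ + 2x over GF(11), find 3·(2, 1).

Write P = (2, 1).
Repeated addition: build up to 3P.
2P: tangent at (2, 1): λ = (3·2² + 2)/(2·1) ≡ 3/2. 2⁻¹ ≡ 6 (mod 11), so λ ≡ 3·6 ≡ 7.
  x = λ² - 2 - 2 = 49 - 4 ≡ 1; y = λ·(2 - 1) - 1 ≡ 6. → (1, 6)
3P: (1, 6) + (2, 1). λ = (1 - 6)/(2 - 1) ≡ 6/1 mod 11. 1⁻¹ ≡ 1 (mod 11) since 1·1 = 1 ≡ 1, so λ ≡ 6.
  x = λ² - 1 - 2 = 36 - 3 ≡ 0; y = λ·(1 - 0) - 6 ≡ 0. → (0, 0)

(0, 0)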